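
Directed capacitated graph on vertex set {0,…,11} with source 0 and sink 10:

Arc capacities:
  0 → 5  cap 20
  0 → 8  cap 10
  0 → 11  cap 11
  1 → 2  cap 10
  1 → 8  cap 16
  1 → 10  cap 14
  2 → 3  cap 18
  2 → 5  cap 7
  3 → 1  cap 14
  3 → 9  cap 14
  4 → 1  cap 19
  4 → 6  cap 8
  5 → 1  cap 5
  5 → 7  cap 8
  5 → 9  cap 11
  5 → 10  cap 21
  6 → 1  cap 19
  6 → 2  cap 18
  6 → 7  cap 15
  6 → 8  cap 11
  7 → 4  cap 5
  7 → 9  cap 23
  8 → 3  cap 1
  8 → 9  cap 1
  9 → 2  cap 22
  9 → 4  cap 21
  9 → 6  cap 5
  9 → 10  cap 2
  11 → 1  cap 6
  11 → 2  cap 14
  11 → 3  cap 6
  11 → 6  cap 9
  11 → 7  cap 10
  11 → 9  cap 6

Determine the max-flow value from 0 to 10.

Maximum flow value: 33

augment #1: 0→5→10 bottleneck 20, total now 20
augment #2: 0→8→9→10 bottleneck 1, total now 21
augment #3: 0→11→1→10 bottleneck 6, total now 27
augment #4: 0→11→9→10 bottleneck 1, total now 28
augment #5: 0→8→3→1→10 bottleneck 1, total now 29
augment #6: 0→11→2→5→10 bottleneck 1, total now 30
augment #7: 0→11→3→1→10 bottleneck 3, total now 33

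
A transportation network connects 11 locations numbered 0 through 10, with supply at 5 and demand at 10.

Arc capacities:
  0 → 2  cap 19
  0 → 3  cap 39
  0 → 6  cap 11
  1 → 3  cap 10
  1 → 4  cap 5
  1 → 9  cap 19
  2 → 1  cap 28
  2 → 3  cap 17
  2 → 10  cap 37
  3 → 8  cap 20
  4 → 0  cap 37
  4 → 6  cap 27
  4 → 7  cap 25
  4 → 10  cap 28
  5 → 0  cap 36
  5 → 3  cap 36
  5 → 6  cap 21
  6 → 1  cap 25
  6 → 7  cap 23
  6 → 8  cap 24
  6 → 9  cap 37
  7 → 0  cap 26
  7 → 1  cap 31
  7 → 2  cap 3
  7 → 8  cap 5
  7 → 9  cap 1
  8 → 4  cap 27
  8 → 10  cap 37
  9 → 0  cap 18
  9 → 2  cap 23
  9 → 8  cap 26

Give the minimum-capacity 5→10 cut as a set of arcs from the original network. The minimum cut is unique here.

augment #1: 5→0→2→10 push 19
augment #2: 5→3→8→10 push 20
augment #3: 5→6→8→10 push 17
augment #4: 5→6→1→4→10 push 4
augment #5: 5→0→6→1→4→10 push 1
augment #6: 5→0→6→7→2→10 push 3
augment #7: 5→0→6→8→4→10 push 7
max flow = 71; residual-reachable set from 5 gives S-side
cut edges (S→T): {(0,2), (0,6), (3,8), (5,6)} total cap 71

Min-cut arcs: {(0,2), (0,6), (3,8), (5,6)} (total capacity 71)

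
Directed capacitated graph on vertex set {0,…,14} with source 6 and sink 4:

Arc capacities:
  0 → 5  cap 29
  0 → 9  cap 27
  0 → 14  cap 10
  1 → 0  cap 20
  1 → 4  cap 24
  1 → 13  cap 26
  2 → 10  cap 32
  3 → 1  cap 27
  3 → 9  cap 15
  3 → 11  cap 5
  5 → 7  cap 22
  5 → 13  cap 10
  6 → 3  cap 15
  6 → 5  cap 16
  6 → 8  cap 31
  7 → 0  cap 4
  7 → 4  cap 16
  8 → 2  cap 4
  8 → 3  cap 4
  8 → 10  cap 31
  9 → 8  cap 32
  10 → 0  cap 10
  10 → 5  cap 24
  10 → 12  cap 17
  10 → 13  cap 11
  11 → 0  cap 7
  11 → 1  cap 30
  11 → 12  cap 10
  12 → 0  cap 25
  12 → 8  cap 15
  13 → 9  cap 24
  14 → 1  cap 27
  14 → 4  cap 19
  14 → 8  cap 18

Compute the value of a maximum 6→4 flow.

augment #1: 6→3→1→4 bottleneck 15, total now 15
augment #2: 6→5→7→4 bottleneck 16, total now 31
augment #3: 6→8→3→1→4 bottleneck 4, total now 35
augment #4: 6→8→10→0→14→4 bottleneck 10, total now 45

Maximum flow value: 45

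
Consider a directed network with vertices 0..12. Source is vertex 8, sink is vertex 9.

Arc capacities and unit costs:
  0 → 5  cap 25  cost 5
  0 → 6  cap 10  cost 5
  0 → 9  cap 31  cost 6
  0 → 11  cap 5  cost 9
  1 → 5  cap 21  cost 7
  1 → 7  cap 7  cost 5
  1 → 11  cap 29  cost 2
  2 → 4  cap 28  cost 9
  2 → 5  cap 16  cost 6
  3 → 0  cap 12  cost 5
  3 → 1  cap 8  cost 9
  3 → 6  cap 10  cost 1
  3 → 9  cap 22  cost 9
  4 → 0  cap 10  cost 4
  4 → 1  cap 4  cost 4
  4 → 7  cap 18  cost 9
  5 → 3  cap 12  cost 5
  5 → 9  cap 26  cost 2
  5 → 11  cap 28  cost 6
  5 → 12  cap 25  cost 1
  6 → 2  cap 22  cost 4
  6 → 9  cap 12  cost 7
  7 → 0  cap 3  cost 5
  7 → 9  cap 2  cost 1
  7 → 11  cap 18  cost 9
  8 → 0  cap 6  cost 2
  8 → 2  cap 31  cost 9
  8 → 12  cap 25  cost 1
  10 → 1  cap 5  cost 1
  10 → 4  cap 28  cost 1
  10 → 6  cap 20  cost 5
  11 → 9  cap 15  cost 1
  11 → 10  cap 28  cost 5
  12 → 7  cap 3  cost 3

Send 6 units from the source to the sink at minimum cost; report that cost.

Minimum cost for 6 units: 42

shortest-cost path #1: 8→12→7→9 push 2 @ unit cost 5 (adds 10)
shortest-cost path #2: 8→0→9 push 4 @ unit cost 8 (adds 32)
total cost = 42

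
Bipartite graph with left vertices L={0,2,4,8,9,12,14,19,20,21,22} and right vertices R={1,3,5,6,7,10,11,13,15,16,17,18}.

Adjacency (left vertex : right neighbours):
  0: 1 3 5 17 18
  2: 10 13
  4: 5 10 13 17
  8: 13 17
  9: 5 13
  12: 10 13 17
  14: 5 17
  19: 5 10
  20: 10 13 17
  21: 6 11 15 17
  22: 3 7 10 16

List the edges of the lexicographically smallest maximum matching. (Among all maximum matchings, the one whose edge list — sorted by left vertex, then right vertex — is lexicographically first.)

|M| = 7 (so the lex-smallest maximum matching has 7 edges)
process left vertices in ascending order; for each, take the smallest-labelled available neighbour that still permits 7 edges overall, or leave it unmatched if none does
lex-smallest matching: {0-1, 2-10, 4-5, 8-13, 12-17, 21-6, 22-3}

Lex-smallest maximum matching: {(0,1), (2,10), (4,5), (8,13), (12,17), (21,6), (22,3)}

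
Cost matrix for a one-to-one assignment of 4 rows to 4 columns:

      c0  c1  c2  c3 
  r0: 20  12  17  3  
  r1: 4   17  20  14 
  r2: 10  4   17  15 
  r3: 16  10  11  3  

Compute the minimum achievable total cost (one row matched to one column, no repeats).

Minimum assignment cost: 22

optimal assignment: row0→col3 (cost 3), row1→col0 (cost 4), row2→col1 (cost 4), row3→col2 (cost 11)
total = 3 + 4 + 4 + 11 = 22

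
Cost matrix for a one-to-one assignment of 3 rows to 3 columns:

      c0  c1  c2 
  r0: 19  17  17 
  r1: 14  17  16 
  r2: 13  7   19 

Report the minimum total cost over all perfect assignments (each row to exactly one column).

optimal assignment: row0→col2 (cost 17), row1→col0 (cost 14), row2→col1 (cost 7)
total = 17 + 14 + 7 = 38

Minimum assignment cost: 38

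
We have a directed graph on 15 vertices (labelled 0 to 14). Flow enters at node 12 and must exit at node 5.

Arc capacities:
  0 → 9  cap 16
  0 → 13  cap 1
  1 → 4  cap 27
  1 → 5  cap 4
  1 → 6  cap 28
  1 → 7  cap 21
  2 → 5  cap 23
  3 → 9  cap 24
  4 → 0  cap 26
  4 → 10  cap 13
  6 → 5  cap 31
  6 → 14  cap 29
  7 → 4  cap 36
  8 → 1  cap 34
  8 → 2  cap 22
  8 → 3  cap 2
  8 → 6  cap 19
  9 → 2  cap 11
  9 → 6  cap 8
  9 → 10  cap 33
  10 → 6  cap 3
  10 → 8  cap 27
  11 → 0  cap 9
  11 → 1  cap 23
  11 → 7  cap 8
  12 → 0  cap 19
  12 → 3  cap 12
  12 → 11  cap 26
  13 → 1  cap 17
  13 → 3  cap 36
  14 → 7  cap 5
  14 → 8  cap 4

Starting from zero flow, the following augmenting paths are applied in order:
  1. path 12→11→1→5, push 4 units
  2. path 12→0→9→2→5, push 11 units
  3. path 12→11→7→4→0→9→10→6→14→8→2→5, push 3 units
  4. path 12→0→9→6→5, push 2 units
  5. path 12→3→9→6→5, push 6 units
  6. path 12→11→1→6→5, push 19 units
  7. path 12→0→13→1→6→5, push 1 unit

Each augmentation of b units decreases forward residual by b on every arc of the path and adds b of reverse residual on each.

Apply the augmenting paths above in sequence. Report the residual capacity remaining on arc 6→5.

Residual capacity of (6,5): 3

after path 1 (12→11→1→5, push 4): res(6,5)=31
after path 2 (12→0→9→2→5, push 11): res(6,5)=31
after path 3 (12→11→7→4→0→9→10→6→14→8→2→5, push 3): res(6,5)=31
after path 4 (12→0→9→6→5, push 2): res(6,5)=29
after path 5 (12→3→9→6→5, push 6): res(6,5)=23
after path 6 (12→11→1→6→5, push 19): res(6,5)=4
after path 7 (12→0→13→1→6→5, push 1): res(6,5)=3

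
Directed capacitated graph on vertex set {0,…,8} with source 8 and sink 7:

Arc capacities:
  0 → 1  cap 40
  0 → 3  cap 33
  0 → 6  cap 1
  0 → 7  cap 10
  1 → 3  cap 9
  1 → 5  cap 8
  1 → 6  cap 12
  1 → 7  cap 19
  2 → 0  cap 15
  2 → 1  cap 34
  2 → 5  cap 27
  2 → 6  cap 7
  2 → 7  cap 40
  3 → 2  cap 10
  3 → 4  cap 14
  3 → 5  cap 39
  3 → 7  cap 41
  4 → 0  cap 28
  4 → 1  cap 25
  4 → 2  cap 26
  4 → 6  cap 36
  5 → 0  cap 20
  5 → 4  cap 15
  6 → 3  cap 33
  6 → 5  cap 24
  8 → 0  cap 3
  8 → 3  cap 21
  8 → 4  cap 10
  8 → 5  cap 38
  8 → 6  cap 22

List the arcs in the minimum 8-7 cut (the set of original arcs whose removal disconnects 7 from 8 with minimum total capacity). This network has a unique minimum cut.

Min-cut arcs: {(5,0), (5,4), (8,0), (8,3), (8,4), (8,6)} (total capacity 91)

augment #1: 8→0→7 push 3
augment #2: 8→3→7 push 21
augment #3: 8→4→0→7 push 7
augment #4: 8→4→1→7 push 3
augment #5: 8→6→3→7 push 20
augment #6: 8→5→0→1→7 push 16
augment #7: 8→5→4→2→7 push 15
augment #8: 8→6→3→2→7 push 2
augment #9: 8→5→0→3→2→7 push 4
max flow = 91; residual-reachable set from 8 gives S-side
cut edges (S→T): {(5,0), (5,4), (8,0), (8,3), (8,4), (8,6)} total cap 91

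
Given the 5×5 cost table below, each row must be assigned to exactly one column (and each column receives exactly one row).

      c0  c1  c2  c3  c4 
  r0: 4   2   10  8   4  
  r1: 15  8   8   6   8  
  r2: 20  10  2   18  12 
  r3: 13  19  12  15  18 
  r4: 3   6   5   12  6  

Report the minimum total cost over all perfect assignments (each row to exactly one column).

Minimum assignment cost: 29

optimal assignment: row0→col1 (cost 2), row1→col3 (cost 6), row2→col2 (cost 2), row3→col0 (cost 13), row4→col4 (cost 6)
total = 2 + 6 + 2 + 13 + 6 = 29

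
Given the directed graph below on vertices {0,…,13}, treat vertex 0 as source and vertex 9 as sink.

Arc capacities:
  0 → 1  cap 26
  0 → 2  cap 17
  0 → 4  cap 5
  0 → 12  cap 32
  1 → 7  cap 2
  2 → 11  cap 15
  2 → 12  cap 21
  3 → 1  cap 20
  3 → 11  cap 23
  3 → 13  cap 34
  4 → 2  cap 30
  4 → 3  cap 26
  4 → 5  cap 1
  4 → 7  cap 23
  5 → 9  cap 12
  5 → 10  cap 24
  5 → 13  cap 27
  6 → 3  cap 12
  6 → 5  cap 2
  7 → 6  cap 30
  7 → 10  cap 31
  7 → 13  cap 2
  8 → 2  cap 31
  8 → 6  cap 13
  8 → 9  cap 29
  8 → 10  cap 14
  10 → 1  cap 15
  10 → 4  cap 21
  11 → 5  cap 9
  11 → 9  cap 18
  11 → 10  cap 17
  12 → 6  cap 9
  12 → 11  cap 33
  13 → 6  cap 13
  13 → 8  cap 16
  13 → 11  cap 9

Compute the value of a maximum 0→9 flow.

Maximum flow value: 46

augment #1: 0→2→11→9 bottleneck 15, total now 15
augment #2: 0→4→5→9 bottleneck 1, total now 16
augment #3: 0→12→11→9 bottleneck 3, total now 19
augment #4: 0→12→6→5→9 bottleneck 2, total now 21
augment #5: 0→12→11→5→9 bottleneck 9, total now 30
augment #6: 0→1→7→13→8→9 bottleneck 2, total now 32
augment #7: 0→4→3→13→8→9 bottleneck 4, total now 36
augment #8: 0→12→6→3→13→8→9 bottleneck 7, total now 43
augment #9: 0→12→11→10→4→3→13→8→9 bottleneck 3, total now 46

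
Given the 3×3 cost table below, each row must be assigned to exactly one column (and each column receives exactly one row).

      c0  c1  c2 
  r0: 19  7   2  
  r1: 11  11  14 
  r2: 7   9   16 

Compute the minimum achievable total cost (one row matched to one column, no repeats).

Minimum assignment cost: 20

optimal assignment: row0→col2 (cost 2), row1→col1 (cost 11), row2→col0 (cost 7)
total = 2 + 11 + 7 = 20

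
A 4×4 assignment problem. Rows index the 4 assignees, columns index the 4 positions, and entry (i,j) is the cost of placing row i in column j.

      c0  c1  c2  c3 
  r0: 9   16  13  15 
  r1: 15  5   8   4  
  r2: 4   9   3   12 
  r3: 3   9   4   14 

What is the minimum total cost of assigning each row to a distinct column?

Minimum assignment cost: 25

optimal assignment: row0→col0 (cost 9), row1→col3 (cost 4), row2→col2 (cost 3), row3→col1 (cost 9)
total = 9 + 4 + 3 + 9 = 25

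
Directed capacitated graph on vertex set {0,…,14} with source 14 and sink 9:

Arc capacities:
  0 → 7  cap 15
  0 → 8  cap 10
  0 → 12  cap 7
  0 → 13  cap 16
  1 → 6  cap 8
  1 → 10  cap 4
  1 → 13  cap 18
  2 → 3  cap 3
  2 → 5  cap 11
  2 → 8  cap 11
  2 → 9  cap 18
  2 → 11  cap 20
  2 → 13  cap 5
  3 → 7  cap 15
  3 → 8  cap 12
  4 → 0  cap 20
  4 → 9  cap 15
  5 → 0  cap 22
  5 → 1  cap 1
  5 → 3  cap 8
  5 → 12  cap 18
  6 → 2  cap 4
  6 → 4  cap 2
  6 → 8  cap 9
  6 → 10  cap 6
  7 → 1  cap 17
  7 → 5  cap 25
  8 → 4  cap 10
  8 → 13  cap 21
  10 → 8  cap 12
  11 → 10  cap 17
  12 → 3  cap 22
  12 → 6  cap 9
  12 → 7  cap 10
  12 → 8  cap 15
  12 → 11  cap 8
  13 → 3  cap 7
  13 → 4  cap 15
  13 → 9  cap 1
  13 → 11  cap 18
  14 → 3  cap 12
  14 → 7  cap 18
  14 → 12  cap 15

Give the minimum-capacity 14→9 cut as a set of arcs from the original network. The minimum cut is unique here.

augment #1: 14→3→8→4→9 push 10
augment #2: 14→3→8→13→9 push 1
augment #3: 14→12→6→2→9 push 4
augment #4: 14→12→6→4→9 push 2
augment #5: 14→3→8→13→4→9 push 1
augment #6: 14→7→1→13→4→9 push 2
max flow = 20; residual-reachable set from 14 gives S-side
cut edges (S→T): {(4,9), (6,2), (13,9)} total cap 20

Min-cut arcs: {(4,9), (6,2), (13,9)} (total capacity 20)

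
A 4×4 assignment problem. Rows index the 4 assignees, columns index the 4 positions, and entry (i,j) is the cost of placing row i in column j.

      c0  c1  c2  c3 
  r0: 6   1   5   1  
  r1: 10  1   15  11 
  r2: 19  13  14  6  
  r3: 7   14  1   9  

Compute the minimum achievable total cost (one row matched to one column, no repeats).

Minimum assignment cost: 14

optimal assignment: row0→col0 (cost 6), row1→col1 (cost 1), row2→col3 (cost 6), row3→col2 (cost 1)
total = 6 + 1 + 6 + 1 = 14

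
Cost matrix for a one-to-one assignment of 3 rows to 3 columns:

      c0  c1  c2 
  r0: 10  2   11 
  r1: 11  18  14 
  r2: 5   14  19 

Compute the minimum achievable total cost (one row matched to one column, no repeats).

optimal assignment: row0→col1 (cost 2), row1→col2 (cost 14), row2→col0 (cost 5)
total = 2 + 14 + 5 = 21

Minimum assignment cost: 21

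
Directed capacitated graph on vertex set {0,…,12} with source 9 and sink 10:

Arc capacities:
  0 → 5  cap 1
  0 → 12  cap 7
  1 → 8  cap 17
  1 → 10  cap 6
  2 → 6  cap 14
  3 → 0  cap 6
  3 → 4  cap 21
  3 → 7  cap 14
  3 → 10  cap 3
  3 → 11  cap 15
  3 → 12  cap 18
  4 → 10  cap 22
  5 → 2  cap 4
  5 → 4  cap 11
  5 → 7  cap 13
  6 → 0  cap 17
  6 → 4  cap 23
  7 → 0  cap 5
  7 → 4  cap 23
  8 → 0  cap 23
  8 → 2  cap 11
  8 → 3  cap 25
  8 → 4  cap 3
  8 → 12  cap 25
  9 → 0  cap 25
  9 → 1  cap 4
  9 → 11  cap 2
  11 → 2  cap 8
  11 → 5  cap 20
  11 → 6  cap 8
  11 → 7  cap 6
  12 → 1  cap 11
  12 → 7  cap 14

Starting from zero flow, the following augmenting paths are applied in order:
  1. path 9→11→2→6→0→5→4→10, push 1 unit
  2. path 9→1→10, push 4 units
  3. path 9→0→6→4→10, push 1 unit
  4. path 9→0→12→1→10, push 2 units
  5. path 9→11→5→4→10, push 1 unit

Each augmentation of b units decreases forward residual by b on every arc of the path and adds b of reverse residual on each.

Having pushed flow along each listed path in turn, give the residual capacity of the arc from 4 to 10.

Residual capacity of (4,10): 19

after path 1 (9→11→2→6→0→5→4→10, push 1): res(4,10)=21
after path 2 (9→1→10, push 4): res(4,10)=21
after path 3 (9→0→6→4→10, push 1): res(4,10)=20
after path 4 (9→0→12→1→10, push 2): res(4,10)=20
after path 5 (9→11→5→4→10, push 1): res(4,10)=19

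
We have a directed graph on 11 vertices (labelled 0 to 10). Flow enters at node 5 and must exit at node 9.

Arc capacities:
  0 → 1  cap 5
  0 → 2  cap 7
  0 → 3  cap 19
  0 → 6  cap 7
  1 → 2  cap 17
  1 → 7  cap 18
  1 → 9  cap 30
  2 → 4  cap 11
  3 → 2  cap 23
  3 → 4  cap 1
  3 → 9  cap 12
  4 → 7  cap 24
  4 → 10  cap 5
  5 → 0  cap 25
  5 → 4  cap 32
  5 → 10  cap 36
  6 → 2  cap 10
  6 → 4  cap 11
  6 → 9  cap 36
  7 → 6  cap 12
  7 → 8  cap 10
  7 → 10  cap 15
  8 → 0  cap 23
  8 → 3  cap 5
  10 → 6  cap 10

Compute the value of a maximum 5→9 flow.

augment #1: 5→0→1→9 bottleneck 5, total now 5
augment #2: 5→0→3→9 bottleneck 12, total now 17
augment #3: 5→0→6→9 bottleneck 7, total now 24
augment #4: 5→10→6→9 bottleneck 10, total now 34
augment #5: 5→4→7→6→9 bottleneck 12, total now 46

Maximum flow value: 46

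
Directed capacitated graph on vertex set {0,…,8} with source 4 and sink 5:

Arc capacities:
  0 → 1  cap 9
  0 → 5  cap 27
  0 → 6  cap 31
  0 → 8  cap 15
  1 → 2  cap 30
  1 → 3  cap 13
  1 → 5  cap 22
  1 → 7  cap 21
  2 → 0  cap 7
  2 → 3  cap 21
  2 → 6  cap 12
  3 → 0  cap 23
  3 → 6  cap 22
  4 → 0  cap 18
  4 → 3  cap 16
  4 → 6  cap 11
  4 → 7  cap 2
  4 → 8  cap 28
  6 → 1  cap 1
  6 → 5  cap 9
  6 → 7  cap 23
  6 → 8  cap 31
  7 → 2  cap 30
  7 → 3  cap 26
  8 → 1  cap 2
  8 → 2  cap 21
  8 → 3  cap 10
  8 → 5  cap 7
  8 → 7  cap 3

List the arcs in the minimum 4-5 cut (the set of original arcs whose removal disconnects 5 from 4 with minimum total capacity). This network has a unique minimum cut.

augment #1: 4→0→5 push 18
augment #2: 4→6→5 push 9
augment #3: 4→8→5 push 7
augment #4: 4→3→0→5 push 9
augment #5: 4→6→1→5 push 1
augment #6: 4→8→1→5 push 2
augment #7: 4→3→0→1→5 push 7
augment #8: 4→7→2→0→1→5 push 2
max flow = 55; residual-reachable set from 4 gives S-side
cut edges (S→T): {(0,1), (0,5), (6,1), (6,5), (8,1), (8,5)} total cap 55

Min-cut arcs: {(0,1), (0,5), (6,1), (6,5), (8,1), (8,5)} (total capacity 55)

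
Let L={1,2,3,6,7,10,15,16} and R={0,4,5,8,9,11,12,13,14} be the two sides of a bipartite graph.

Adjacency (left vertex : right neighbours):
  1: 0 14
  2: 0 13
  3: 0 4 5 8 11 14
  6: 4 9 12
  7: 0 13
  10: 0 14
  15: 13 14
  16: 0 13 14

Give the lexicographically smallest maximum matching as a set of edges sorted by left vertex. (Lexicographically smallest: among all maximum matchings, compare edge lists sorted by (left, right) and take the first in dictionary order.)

Lex-smallest maximum matching: {(1,0), (2,13), (3,4), (6,9), (10,14)}

|M| = 5 (so the lex-smallest maximum matching has 5 edges)
process left vertices in ascending order; for each, take the smallest-labelled available neighbour that still permits 5 edges overall, or leave it unmatched if none does
lex-smallest matching: {1-0, 2-13, 3-4, 6-9, 10-14}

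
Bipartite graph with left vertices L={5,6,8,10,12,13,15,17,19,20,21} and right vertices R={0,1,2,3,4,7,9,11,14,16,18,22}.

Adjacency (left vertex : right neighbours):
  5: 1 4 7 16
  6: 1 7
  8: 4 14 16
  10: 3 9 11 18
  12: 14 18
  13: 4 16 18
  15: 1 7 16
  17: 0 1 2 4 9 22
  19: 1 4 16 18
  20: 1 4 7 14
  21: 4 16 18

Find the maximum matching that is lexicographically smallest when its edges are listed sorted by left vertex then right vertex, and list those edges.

Lex-smallest maximum matching: {(5,1), (6,7), (8,4), (10,3), (12,14), (13,16), (17,0), (19,18)}

|M| = 8 (so the lex-smallest maximum matching has 8 edges)
process left vertices in ascending order; for each, take the smallest-labelled available neighbour that still permits 8 edges overall, or leave it unmatched if none does
lex-smallest matching: {5-1, 6-7, 8-4, 10-3, 12-14, 13-16, 17-0, 19-18}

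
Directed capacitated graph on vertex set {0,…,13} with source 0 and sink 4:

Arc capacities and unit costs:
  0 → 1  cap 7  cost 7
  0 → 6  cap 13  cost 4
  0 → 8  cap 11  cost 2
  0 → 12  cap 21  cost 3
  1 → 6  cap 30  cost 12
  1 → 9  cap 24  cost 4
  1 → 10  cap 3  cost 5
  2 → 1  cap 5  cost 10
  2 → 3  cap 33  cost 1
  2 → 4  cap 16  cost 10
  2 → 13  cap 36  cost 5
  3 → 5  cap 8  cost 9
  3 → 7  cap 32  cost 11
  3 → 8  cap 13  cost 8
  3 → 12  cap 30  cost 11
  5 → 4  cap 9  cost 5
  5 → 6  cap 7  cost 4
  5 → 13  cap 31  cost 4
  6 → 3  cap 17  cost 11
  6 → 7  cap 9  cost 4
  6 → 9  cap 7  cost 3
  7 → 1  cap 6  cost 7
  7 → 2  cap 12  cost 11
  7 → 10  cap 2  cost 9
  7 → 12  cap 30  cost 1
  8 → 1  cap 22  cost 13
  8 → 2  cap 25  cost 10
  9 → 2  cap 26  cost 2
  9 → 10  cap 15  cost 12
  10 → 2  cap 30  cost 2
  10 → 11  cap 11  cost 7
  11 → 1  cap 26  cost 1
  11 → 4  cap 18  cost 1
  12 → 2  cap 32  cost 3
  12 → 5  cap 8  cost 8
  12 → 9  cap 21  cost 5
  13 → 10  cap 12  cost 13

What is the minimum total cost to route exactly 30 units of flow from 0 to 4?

shortest-cost path #1: 0→12→2→4 push 16 @ unit cost 16 (adds 256)
shortest-cost path #2: 0→12→5→4 push 5 @ unit cost 16 (adds 80)
shortest-cost path #3: 0→6→9→2→12→5→4 push 3 @ unit cost 19 (adds 57)
shortest-cost path #4: 0→1→10→11→4 push 3 @ unit cost 20 (adds 60)
shortest-cost path #5: 0→6→9→2→3→5→4 push 1 @ unit cost 24 (adds 24)
shortest-cost path #6: 0→6→7→10→11→4 push 2 @ unit cost 25 (adds 50)
total cost = 527

Minimum cost for 30 units: 527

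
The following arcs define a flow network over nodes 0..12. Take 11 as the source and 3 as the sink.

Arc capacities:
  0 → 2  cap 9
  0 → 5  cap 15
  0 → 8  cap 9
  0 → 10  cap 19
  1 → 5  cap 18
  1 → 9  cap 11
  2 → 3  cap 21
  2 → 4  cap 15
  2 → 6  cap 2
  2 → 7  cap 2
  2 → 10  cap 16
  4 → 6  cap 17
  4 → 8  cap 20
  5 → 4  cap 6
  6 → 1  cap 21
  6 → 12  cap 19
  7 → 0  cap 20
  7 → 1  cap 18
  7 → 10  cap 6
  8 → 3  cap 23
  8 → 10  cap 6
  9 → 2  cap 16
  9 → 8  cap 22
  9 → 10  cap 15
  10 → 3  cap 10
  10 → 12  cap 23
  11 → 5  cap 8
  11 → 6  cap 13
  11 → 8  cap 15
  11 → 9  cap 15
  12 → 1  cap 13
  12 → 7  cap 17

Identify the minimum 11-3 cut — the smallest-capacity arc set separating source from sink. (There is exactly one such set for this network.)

Min-cut arcs: {(5,4), (11,6), (11,8), (11,9)} (total capacity 49)

augment #1: 11→8→3 push 15
augment #2: 11→9→2→3 push 15
augment #3: 11→5→4→8→3 push 6
augment #4: 11→6→1→9→2→3 push 1
augment #5: 11→6→1→9→8→3 push 2
augment #6: 11→6→1→9→10→3 push 8
augment #7: 11→6→12→7→10→3 push 2
max flow = 49; residual-reachable set from 11 gives S-side
cut edges (S→T): {(5,4), (11,6), (11,8), (11,9)} total cap 49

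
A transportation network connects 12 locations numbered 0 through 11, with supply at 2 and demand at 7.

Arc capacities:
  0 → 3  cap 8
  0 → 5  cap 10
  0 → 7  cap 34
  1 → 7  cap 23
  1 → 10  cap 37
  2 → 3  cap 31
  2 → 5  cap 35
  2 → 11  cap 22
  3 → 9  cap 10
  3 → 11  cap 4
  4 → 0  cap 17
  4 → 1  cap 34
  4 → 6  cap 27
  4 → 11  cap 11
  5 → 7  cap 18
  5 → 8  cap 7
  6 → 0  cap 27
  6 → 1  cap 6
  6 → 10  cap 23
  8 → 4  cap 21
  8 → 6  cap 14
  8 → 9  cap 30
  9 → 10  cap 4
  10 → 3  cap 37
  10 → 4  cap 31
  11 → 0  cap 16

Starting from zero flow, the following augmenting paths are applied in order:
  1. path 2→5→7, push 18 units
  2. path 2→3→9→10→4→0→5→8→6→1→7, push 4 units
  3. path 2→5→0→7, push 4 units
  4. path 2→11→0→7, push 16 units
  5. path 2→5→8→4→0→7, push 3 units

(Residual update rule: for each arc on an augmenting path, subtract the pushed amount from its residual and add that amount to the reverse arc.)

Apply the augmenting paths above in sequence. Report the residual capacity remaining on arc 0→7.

Residual capacity of (0,7): 11

after path 1 (2→5→7, push 18): res(0,7)=34
after path 2 (2→3→9→10→4→0→5→8→6→1→7, push 4): res(0,7)=34
after path 3 (2→5→0→7, push 4): res(0,7)=30
after path 4 (2→11→0→7, push 16): res(0,7)=14
after path 5 (2→5→8→4→0→7, push 3): res(0,7)=11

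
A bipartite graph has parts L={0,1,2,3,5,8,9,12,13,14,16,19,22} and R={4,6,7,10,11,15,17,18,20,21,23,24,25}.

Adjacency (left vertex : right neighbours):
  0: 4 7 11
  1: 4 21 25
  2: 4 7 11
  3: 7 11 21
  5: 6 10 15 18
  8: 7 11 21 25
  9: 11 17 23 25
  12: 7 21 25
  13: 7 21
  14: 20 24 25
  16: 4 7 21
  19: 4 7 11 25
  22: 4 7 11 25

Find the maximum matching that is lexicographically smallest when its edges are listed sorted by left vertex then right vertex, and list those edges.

|M| = 8 (so the lex-smallest maximum matching has 8 edges)
process left vertices in ascending order; for each, take the smallest-labelled available neighbour that still permits 8 edges overall, or leave it unmatched if none does
lex-smallest matching: {0-4, 1-21, 2-7, 3-11, 5-6, 8-25, 9-17, 14-20}

Lex-smallest maximum matching: {(0,4), (1,21), (2,7), (3,11), (5,6), (8,25), (9,17), (14,20)}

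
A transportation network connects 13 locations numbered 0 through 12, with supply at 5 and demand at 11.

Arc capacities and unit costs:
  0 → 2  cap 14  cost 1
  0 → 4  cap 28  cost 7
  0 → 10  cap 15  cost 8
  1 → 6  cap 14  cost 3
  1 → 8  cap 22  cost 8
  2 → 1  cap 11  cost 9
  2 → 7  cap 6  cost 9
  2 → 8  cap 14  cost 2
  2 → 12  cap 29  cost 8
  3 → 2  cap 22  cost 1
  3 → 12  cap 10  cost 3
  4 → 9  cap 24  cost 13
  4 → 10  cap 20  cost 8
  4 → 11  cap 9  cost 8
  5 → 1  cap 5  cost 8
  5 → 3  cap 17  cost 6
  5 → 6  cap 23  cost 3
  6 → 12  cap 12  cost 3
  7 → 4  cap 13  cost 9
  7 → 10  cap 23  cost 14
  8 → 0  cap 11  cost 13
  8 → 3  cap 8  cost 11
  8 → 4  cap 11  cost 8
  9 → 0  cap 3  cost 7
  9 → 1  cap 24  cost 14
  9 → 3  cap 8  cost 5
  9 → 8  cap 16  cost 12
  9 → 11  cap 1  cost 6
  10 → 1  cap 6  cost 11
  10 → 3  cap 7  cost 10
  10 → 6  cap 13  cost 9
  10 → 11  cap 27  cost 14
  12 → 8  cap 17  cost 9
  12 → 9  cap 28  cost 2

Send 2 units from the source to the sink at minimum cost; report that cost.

shortest-cost path #1: 5→6→12→9→11 push 1 @ unit cost 14 (adds 14)
shortest-cost path #2: 5→3→2→8→4→11 push 1 @ unit cost 25 (adds 25)
total cost = 39

Minimum cost for 2 units: 39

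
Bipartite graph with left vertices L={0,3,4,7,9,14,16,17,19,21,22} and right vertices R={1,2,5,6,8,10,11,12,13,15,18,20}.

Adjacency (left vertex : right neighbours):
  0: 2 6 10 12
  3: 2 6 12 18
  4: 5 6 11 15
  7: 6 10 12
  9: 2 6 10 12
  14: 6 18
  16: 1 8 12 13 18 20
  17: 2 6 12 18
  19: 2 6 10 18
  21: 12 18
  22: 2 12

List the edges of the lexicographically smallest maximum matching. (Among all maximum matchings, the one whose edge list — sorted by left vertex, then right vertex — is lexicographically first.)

|M| = 7 (so the lex-smallest maximum matching has 7 edges)
process left vertices in ascending order; for each, take the smallest-labelled available neighbour that still permits 7 edges overall, or leave it unmatched if none does
lex-smallest matching: {0-2, 3-6, 4-5, 7-10, 9-12, 14-18, 16-1}

Lex-smallest maximum matching: {(0,2), (3,6), (4,5), (7,10), (9,12), (14,18), (16,1)}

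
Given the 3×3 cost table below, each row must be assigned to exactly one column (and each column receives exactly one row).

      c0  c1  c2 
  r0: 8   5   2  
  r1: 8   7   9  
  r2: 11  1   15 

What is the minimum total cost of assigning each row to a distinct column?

optimal assignment: row0→col2 (cost 2), row1→col0 (cost 8), row2→col1 (cost 1)
total = 2 + 8 + 1 = 11

Minimum assignment cost: 11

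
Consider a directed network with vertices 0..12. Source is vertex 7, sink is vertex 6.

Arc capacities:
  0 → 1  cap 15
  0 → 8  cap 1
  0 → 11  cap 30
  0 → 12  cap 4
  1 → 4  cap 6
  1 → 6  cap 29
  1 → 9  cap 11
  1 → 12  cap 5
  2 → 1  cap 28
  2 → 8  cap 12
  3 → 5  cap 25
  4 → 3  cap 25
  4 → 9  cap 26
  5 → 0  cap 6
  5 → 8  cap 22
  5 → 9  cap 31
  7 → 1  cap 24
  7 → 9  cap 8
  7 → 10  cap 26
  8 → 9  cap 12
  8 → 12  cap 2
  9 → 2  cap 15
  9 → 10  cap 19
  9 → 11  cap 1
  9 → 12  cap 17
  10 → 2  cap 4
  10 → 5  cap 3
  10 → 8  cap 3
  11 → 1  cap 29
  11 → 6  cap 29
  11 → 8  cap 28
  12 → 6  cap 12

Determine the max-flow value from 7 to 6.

augment #1: 7→1→6 bottleneck 24, total now 24
augment #2: 7→9→11→6 bottleneck 1, total now 25
augment #3: 7→9→12→6 bottleneck 7, total now 32
augment #4: 7→10→2→1→6 bottleneck 4, total now 36
augment #5: 7→10→8→12→6 bottleneck 2, total now 38
augment #6: 7→10→5→0→1→6 bottleneck 1, total now 39
augment #7: 7→10→5→0→11→6 bottleneck 2, total now 41
augment #8: 7→10→8→9→12→6 bottleneck 1, total now 42

Maximum flow value: 42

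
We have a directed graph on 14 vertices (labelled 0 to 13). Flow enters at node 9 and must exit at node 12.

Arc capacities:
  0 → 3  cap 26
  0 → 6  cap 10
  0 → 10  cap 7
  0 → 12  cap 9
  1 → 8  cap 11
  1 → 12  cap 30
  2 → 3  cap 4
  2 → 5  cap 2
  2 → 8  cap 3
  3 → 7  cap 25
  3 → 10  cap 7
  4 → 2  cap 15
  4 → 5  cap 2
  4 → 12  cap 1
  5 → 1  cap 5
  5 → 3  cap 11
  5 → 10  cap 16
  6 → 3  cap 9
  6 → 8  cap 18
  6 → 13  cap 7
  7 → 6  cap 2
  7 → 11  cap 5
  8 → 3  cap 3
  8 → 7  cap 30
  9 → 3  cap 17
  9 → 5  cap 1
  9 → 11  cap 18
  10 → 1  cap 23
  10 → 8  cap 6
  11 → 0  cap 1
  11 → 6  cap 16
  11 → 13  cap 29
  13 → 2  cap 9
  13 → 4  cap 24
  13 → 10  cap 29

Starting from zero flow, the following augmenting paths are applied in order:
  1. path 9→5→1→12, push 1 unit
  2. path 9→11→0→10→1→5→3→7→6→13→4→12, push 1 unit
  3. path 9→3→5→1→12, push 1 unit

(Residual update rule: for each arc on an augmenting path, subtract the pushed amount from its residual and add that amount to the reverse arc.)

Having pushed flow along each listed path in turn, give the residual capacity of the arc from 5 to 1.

Residual capacity of (5,1): 4

after path 1 (9→5→1→12, push 1): res(5,1)=4
after path 2 (9→11→0→10→1→5→3→7→6→13→4→12, push 1): res(5,1)=5
after path 3 (9→3→5→1→12, push 1): res(5,1)=4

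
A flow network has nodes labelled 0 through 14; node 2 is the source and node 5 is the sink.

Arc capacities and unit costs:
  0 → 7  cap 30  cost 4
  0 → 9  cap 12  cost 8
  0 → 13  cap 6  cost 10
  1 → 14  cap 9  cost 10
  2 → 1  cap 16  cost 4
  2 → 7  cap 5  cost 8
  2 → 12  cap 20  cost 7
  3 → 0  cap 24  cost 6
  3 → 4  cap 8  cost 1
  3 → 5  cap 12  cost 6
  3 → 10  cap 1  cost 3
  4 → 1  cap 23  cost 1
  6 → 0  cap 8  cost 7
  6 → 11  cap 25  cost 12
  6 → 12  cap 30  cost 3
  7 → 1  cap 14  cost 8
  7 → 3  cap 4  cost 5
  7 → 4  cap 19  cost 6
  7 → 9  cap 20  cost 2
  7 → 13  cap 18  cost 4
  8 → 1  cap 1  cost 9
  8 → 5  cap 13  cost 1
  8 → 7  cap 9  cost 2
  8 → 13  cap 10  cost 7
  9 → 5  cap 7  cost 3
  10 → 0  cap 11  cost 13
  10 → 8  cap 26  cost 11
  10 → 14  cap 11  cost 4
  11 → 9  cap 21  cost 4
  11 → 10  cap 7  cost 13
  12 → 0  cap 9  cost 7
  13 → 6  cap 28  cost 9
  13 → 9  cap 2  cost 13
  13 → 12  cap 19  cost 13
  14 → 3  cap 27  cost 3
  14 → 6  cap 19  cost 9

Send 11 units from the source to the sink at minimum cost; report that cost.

Minimum cost for 11 units: 203

shortest-cost path #1: 2→7→9→5 push 5 @ unit cost 13 (adds 65)
shortest-cost path #2: 2→12→0→7→9→5 push 2 @ unit cost 23 (adds 46)
shortest-cost path #3: 2→1→14→3→5 push 4 @ unit cost 23 (adds 92)
total cost = 203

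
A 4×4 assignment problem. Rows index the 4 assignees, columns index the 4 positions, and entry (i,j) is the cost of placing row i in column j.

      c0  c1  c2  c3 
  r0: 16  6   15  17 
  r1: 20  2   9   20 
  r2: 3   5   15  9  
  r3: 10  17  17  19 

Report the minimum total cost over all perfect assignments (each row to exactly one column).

Minimum assignment cost: 34

optimal assignment: row0→col1 (cost 6), row1→col2 (cost 9), row2→col3 (cost 9), row3→col0 (cost 10)
total = 6 + 9 + 9 + 10 = 34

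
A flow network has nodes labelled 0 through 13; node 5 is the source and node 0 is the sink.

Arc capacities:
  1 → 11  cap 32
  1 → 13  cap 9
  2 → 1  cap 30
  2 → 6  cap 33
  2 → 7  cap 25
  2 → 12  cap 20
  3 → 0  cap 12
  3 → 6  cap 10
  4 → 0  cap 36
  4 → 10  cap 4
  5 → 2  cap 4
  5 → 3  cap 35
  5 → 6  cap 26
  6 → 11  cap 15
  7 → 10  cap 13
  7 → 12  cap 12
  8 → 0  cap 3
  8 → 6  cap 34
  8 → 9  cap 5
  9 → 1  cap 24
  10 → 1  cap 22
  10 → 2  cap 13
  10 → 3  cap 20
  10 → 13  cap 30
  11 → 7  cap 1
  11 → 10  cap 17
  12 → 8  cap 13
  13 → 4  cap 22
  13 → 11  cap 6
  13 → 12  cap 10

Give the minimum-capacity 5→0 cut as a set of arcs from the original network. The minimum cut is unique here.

augment #1: 5→3→0 push 12
augment #2: 5→2→12→8→0 push 3
augment #3: 5→2→1→13→4→0 push 1
augment #4: 5→6→11→10→13→4→0 push 15
max flow = 31; residual-reachable set from 5 gives S-side
cut edges (S→T): {(3,0), (5,2), (6,11)} total cap 31

Min-cut arcs: {(3,0), (5,2), (6,11)} (total capacity 31)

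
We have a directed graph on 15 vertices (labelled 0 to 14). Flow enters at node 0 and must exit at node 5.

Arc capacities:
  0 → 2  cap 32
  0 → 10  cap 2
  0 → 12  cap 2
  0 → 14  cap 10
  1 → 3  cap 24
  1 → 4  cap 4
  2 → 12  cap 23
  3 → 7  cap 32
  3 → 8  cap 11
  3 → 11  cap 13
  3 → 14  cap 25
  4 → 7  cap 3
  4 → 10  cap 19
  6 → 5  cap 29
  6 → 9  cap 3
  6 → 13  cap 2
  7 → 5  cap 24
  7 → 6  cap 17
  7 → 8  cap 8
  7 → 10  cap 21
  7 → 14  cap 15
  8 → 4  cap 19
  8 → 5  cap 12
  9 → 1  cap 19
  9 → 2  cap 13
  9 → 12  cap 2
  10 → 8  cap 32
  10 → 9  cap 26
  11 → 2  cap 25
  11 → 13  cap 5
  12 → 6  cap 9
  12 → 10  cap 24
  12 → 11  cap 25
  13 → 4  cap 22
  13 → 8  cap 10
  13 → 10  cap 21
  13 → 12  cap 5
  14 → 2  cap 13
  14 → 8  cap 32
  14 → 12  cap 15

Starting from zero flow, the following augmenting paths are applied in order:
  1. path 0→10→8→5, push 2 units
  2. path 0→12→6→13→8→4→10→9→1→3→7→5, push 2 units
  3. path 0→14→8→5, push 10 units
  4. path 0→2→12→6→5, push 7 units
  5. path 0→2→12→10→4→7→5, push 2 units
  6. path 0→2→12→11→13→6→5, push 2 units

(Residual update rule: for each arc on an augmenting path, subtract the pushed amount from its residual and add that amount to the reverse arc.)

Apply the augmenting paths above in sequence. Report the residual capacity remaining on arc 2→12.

Residual capacity of (2,12): 12

after path 1 (0→10→8→5, push 2): res(2,12)=23
after path 2 (0→12→6→13→8→4→10→9→1→3→7→5, push 2): res(2,12)=23
after path 3 (0→14→8→5, push 10): res(2,12)=23
after path 4 (0→2→12→6→5, push 7): res(2,12)=16
after path 5 (0→2→12→10→4→7→5, push 2): res(2,12)=14
after path 6 (0→2→12→11→13→6→5, push 2): res(2,12)=12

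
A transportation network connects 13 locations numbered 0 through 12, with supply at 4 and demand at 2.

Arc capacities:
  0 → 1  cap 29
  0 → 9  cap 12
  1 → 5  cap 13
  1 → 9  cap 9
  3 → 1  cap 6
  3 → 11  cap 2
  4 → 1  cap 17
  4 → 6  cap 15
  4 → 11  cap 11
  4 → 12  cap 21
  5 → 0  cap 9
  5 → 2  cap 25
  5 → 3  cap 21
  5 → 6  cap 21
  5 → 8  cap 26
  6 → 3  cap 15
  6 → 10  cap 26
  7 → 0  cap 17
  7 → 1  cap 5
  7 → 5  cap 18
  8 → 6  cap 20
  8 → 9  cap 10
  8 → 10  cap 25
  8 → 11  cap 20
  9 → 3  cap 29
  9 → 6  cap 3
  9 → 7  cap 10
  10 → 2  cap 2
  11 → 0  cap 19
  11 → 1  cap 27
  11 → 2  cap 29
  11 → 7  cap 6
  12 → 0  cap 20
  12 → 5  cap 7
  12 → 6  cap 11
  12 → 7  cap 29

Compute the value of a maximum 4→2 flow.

augment #1: 4→11→2 bottleneck 11, total now 11
augment #2: 4→1→5→2 bottleneck 13, total now 24
augment #3: 4→6→10→2 bottleneck 2, total now 26
augment #4: 4→12→5→2 bottleneck 7, total now 33
augment #5: 4→6→3→11→2 bottleneck 2, total now 35
augment #6: 4→12→7→5→2 bottleneck 5, total now 40
augment #7: 4→12→7→5→8→11→2 bottleneck 9, total now 49
augment #8: 4→1→9→7→5→8→11→2 bottleneck 4, total now 53

Maximum flow value: 53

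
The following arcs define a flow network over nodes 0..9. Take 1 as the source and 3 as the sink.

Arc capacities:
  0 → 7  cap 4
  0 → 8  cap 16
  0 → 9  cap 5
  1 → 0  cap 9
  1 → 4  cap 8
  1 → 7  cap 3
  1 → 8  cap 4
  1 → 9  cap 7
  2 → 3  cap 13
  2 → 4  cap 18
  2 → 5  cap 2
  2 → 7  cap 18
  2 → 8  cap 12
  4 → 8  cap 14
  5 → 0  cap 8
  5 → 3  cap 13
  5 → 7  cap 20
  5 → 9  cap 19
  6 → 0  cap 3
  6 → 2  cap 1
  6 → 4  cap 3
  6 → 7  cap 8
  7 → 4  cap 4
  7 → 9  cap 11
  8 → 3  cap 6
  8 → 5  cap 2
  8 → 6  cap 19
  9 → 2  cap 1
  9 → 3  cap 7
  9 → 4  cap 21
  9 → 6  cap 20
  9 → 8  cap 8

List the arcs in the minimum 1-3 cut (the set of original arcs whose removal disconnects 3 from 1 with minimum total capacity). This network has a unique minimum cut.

Min-cut arcs: {(6,2), (8,3), (8,5), (9,2), (9,3)} (total capacity 17)

augment #1: 1→8→3 push 4
augment #2: 1→9→3 push 7
augment #3: 1→0→8→3 push 2
augment #4: 1→0→8→5→3 push 2
augment #5: 1→0→9→2→3 push 1
augment #6: 1→0→8→6→2→3 push 1
max flow = 17; residual-reachable set from 1 gives S-side
cut edges (S→T): {(6,2), (8,3), (8,5), (9,2), (9,3)} total cap 17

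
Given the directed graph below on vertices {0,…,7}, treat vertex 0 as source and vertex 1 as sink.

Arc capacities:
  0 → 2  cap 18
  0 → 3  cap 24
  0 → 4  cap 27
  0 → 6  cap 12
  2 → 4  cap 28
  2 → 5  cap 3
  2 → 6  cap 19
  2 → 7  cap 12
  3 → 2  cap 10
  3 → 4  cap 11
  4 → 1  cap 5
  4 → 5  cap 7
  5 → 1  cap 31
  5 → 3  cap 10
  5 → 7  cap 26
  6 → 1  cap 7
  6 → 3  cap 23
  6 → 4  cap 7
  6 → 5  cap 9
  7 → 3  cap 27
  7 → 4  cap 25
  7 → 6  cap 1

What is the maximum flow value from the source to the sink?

Maximum flow value: 31

augment #1: 0→4→1 bottleneck 5, total now 5
augment #2: 0→6→1 bottleneck 7, total now 12
augment #3: 0→2→5→1 bottleneck 3, total now 15
augment #4: 0→4→5→1 bottleneck 7, total now 22
augment #5: 0→6→5→1 bottleneck 5, total now 27
augment #6: 0→2→6→5→1 bottleneck 4, total now 31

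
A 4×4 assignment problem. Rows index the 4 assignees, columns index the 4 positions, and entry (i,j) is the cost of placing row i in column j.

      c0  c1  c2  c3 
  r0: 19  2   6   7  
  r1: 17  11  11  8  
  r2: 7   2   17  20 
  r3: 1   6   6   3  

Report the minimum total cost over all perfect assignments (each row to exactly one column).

Minimum assignment cost: 17

optimal assignment: row0→col2 (cost 6), row1→col3 (cost 8), row2→col1 (cost 2), row3→col0 (cost 1)
total = 6 + 8 + 2 + 1 = 17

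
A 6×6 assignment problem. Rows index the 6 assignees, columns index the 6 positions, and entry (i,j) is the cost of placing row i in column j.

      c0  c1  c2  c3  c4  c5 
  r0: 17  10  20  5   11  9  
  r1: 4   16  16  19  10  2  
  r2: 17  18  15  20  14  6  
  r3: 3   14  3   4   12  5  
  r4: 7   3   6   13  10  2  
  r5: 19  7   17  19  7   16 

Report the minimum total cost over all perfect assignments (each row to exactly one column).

optimal assignment: row0→col3 (cost 5), row1→col0 (cost 4), row2→col5 (cost 6), row3→col2 (cost 3), row4→col1 (cost 3), row5→col4 (cost 7)
total = 5 + 4 + 6 + 3 + 3 + 7 = 28

Minimum assignment cost: 28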